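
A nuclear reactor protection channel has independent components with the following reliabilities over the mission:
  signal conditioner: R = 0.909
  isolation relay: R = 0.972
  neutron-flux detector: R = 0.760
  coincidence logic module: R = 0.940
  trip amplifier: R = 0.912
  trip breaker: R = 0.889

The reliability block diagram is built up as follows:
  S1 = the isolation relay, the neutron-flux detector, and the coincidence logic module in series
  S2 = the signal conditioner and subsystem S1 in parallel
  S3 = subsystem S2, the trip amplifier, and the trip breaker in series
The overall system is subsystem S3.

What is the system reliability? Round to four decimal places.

0.7882

Series (isolation relay, neutron-flux detector, and coincidence logic module): 0.972000 × 0.760000 × 0.940000 = 0.694397
Parallel (signal conditioner and [0.694397]): 1 − (1 − 0.909000)(1 − 0.694397) = 0.972190
Series ([0.972190], trip amplifier, and trip breaker): 0.972190 × 0.912000 × 0.889000 = 0.7882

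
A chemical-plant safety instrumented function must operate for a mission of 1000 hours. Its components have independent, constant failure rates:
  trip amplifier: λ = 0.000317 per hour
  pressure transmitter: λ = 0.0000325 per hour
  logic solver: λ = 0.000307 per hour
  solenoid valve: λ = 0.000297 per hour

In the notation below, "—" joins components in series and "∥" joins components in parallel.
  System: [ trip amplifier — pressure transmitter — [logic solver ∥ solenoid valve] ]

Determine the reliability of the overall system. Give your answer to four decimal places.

0.6571

R(trip amplifier) = exp(−0.000317 × 1000) = 0.728331
R(pressure transmitter) = exp(−0.0000325 × 1000) = 0.968022
R(logic solver) = exp(−0.000307 × 1000) = 0.735651
R(solenoid valve) = exp(−0.000297 × 1000) = 0.743044
Parallel (logic solver and solenoid valve): 1 − (1 − 0.735651)(1 − 0.743044) = 0.932074
Series (trip amplifier, pressure transmitter, and [0.932074]): 0.728331 × 0.968022 × 0.932074 = 0.6571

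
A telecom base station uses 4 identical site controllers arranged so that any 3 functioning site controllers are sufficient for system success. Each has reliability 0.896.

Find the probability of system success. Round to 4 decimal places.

0.9438

R = Σ_{i=3}^{4} C(4,i) p^i (1−p)^{4−i} with p = 0.896
C(4,3)·0.896^3·0.104^1 = 0.299238
C(4,4)·0.896^4·0.104^0 = 0.644514
Sum = 0.9438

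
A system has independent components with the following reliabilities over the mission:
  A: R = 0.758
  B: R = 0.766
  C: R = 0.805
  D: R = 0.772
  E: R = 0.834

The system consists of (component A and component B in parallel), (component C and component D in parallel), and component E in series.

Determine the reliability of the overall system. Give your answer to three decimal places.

Parallel (A and B): 1 − (1 − 0.75800)(1 − 0.76600) = 0.94337
Parallel (C and D): 1 − (1 − 0.80500)(1 − 0.77200) = 0.95554
Series ([0.94337], [0.95554], and E): 0.94337 × 0.95554 × 0.83400 = 0.752

0.752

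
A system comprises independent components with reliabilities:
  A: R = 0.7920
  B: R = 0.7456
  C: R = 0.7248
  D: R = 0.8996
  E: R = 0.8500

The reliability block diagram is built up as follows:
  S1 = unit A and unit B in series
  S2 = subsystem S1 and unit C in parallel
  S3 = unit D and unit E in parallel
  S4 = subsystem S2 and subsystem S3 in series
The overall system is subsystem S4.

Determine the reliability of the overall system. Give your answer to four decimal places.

0.8739

Series (A and B): 0.792000 × 0.745600 = 0.590515
Parallel ([0.590515] and C): 1 − (1 − 0.590515)(1 − 0.724800) = 0.887310
Parallel (D and E): 1 − (1 − 0.899600)(1 − 0.850000) = 0.984940
Series ([0.887310] and [0.984940]): 0.887310 × 0.984940 = 0.8739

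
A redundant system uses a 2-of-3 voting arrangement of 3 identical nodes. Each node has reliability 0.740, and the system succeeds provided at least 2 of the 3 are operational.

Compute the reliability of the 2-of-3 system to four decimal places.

0.8324

R = Σ_{i=2}^{3} C(3,i) p^i (1−p)^{3−i} with p = 0.740
C(3,2)·0.740^2·0.260^1 = 0.427128
C(3,3)·0.740^3·0.260^0 = 0.405224
Sum = 0.8324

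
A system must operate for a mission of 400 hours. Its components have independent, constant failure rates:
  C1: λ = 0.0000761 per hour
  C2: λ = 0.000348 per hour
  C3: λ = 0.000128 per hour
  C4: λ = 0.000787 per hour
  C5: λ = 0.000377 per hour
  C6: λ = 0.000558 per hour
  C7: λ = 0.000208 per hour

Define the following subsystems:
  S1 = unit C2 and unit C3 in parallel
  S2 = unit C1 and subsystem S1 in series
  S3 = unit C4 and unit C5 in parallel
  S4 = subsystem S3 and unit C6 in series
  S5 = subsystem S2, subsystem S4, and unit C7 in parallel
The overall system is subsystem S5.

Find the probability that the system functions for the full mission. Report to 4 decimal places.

R(C1) = exp(−0.0000761 × 400) = 0.970019
R(C2) = exp(−0.000348 × 400) = 0.870054
R(C3) = exp(−0.000128 × 400) = 0.950089
R(C4) = exp(−0.000787 × 400) = 0.729935
R(C5) = exp(−0.000377 × 400) = 0.860020
R(C6) = exp(−0.000558 × 400) = 0.799955
R(C7) = exp(−0.000208 × 400) = 0.920167
Parallel (C2 and C3): 1 − (1 − 0.870054)(1 − 0.950089) = 0.993514
Series (C1 and [0.993514]): 0.970019 × 0.993514 = 0.963727
Parallel (C4 and C5): 1 − (1 − 0.729935)(1 − 0.860020) = 0.962196
Series ([0.962196] and C6): 0.962196 × 0.799955 = 0.769714
Parallel ([0.963727], [0.769714], and C7): 1 − (1 − 0.963727)(1 − 0.769714)(1 − 0.920167) = 0.9993

0.9993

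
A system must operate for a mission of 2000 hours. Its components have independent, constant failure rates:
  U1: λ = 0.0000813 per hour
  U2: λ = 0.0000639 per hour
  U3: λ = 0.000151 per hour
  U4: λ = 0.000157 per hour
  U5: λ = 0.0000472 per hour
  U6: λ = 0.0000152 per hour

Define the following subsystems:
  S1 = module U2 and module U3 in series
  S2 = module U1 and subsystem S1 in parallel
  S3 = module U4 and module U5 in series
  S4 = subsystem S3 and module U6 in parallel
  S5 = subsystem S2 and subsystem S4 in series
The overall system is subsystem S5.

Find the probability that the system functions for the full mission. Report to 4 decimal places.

R(U1) = exp(−0.0000813 × 2000) = 0.849931
R(U2) = exp(−0.0000639 × 2000) = 0.880029
R(U3) = exp(−0.000151 × 2000) = 0.739338
R(U4) = exp(−0.000157 × 2000) = 0.730519
R(U5) = exp(−0.0000472 × 2000) = 0.909919
R(U6) = exp(−0.0000152 × 2000) = 0.970057
Series (U2 and U3): 0.880029 × 0.739338 = 0.650639
Parallel (U1 and [0.650639]): 1 − (1 − 0.849931)(1 − 0.650639) = 0.947572
Series (U4 and U5): 0.730519 × 0.909919 = 0.664713
Parallel ([0.664713] and U6): 1 − (1 − 0.664713)(1 − 0.970057) = 0.989961
Series ([0.947572] and [0.989961]): 0.947572 × 0.989961 = 0.9381

0.9381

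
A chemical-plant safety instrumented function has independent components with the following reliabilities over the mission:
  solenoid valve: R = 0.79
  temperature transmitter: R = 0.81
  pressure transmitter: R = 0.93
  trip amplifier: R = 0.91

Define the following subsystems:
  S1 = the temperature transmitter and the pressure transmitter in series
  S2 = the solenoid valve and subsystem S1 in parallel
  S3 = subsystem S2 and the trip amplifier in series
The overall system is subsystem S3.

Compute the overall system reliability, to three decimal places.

0.863

Series (temperature transmitter and pressure transmitter): 0.81000 × 0.93000 = 0.75330
Parallel (solenoid valve and [0.75330]): 1 − (1 − 0.79000)(1 − 0.75330) = 0.94819
Series ([0.94819] and trip amplifier): 0.94819 × 0.91000 = 0.863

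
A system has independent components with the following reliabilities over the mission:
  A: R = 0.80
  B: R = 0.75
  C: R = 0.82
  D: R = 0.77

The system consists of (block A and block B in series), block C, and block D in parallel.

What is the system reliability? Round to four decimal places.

Series (A and B): 0.800000 × 0.750000 = 0.600000
Parallel ([0.600000], C, and D): 1 − (1 − 0.600000)(1 − 0.820000)(1 − 0.770000) = 0.9834

0.9834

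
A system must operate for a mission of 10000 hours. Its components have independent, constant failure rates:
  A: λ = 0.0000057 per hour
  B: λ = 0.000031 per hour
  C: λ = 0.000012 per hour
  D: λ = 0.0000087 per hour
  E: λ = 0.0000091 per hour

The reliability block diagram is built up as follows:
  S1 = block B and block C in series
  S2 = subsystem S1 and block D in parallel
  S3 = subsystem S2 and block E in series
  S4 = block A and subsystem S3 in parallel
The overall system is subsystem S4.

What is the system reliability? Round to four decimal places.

0.9937

R(A) = exp(−0.0000057 × 10000) = 0.944594
R(B) = exp(−0.000031 × 10000) = 0.733447
R(C) = exp(−0.000012 × 10000) = 0.886920
R(D) = exp(−0.0000087 × 10000) = 0.916677
R(E) = exp(−0.0000091 × 10000) = 0.913018
Series (B and C): 0.733447 × 0.886920 = 0.650509
Parallel ([0.650509] and D): 1 − (1 − 0.650509)(1 − 0.916677) = 0.970879
Series ([0.970879] and E): 0.970879 × 0.913018 = 0.886430
Parallel (A and [0.886430]): 1 − (1 − 0.944594)(1 − 0.886430) = 0.9937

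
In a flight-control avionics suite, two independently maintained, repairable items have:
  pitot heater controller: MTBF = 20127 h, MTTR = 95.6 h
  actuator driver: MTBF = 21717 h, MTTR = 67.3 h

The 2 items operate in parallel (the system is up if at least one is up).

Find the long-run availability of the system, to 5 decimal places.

0.99999

A(pitot heater controller) = MTBF/(MTBF+MTTR) = 20127/(20127+95.6) = 0.995273
A(actuator driver) = MTBF/(MTBF+MTTR) = 21717/(21717+67.3) = 0.996911
Parallel availability: 1 − (1 − 0.995273)(1 − 0.996911) = 0.99999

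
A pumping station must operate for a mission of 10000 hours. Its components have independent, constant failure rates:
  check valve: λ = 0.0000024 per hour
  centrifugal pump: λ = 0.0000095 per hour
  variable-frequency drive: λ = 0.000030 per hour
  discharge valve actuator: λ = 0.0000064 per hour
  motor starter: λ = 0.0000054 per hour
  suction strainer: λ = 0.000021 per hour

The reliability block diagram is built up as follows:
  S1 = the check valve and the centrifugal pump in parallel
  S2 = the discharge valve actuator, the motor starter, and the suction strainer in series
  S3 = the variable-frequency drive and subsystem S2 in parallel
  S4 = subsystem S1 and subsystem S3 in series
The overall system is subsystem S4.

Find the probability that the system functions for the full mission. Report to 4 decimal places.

R(check valve) = exp(−0.0000024 × 10000) = 0.976286
R(centrifugal pump) = exp(−0.0000095 × 10000) = 0.909373
R(variable-frequency drive) = exp(−0.000030 × 10000) = 0.740818
R(discharge valve actuator) = exp(−0.0000064 × 10000) = 0.938005
R(motor starter) = exp(−0.0000054 × 10000) = 0.947432
R(suction strainer) = exp(−0.000021 × 10000) = 0.810584
Parallel (check valve and centrifugal pump): 1 − (1 − 0.976286)(1 − 0.909373) = 0.997851
Series (discharge valve actuator, motor starter, and suction strainer): 0.938005 × 0.947432 × 0.810584 = 0.720363
Parallel (variable-frequency drive and [0.720363]): 1 − (1 − 0.740818)(1 − 0.720363) = 0.927523
Series ([0.997851] and [0.927523]): 0.997851 × 0.927523 = 0.9255

0.9255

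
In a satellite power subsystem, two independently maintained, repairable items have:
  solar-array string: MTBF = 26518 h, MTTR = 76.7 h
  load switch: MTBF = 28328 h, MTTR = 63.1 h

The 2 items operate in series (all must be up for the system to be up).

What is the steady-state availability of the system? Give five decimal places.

A(solar-array string) = MTBF/(MTBF+MTTR) = 26518/(26518+76.7) = 0.997116
A(load switch) = MTBF/(MTBF+MTTR) = 28328/(28328+63.1) = 0.997777
Series availability: 0.997116 × 0.997777 = 0.99490

0.99490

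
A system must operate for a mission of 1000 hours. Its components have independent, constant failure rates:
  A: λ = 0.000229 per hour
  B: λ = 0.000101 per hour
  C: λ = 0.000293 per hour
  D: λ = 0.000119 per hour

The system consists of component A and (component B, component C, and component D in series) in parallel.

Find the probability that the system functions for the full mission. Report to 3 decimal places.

0.918

R(A) = exp(−0.000229 × 1000) = 0.79533
R(B) = exp(−0.000101 × 1000) = 0.90393
R(C) = exp(−0.000293 × 1000) = 0.74602
R(D) = exp(−0.000119 × 1000) = 0.88781
Series (B, C, and D): 0.90393 × 0.74602 × 0.88781 = 0.59869
Parallel (A and [0.59869]): 1 − (1 − 0.79533)(1 − 0.59869) = 0.918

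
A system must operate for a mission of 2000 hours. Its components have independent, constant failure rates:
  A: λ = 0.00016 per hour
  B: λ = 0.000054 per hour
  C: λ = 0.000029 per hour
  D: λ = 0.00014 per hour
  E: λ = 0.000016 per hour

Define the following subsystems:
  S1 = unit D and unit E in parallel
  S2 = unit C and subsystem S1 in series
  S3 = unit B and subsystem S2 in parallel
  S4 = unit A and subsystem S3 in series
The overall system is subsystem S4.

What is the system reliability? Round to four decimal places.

0.7214

R(A) = exp(−0.00016 × 2000) = 0.726149
R(B) = exp(−0.000054 × 2000) = 0.897628
R(C) = exp(−0.000029 × 2000) = 0.943650
R(D) = exp(−0.00014 × 2000) = 0.755784
R(E) = exp(−0.000016 × 2000) = 0.968507
Parallel (D and E): 1 − (1 − 0.755784)(1 − 0.968507) = 0.992309
Series (C and [0.992309]): 0.943650 × 0.992309 = 0.936392
Parallel (B and [0.936392]): 1 − (1 − 0.897628)(1 − 0.936392) = 0.993488
Series (A and [0.993488]): 0.726149 × 0.993488 = 0.7214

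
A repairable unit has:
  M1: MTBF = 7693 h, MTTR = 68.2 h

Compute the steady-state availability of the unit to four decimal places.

A(M1) = MTBF/(MTBF+MTTR) = 7693/(7693+68.2) = 0.9912

0.9912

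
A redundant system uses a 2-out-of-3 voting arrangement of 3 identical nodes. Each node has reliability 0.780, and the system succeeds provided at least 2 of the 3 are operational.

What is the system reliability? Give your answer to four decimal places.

0.8761

R = Σ_{i=2}^{3} C(3,i) p^i (1−p)^{3−i} with p = 0.780
C(3,2)·0.780^2·0.220^1 = 0.401544
C(3,3)·0.780^3·0.220^0 = 0.474552
Sum = 0.8761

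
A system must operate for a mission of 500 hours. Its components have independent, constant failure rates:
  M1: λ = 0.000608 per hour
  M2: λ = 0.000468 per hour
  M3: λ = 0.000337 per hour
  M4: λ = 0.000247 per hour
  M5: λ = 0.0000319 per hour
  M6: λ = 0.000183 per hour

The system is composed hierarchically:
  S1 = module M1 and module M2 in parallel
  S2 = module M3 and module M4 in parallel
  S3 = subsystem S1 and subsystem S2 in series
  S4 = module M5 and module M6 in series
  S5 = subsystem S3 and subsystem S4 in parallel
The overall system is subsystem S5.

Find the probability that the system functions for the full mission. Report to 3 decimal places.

0.993

R(M1) = exp(−0.000608 × 500) = 0.73786
R(M2) = exp(−0.000468 × 500) = 0.79136
R(M3) = exp(−0.000337 × 500) = 0.84493
R(M4) = exp(−0.000247 × 500) = 0.88382
R(M5) = exp(−0.0000319 × 500) = 0.98418
R(M6) = exp(−0.000183 × 500) = 0.91256
Parallel (M1 and M2): 1 − (1 − 0.73786)(1 − 0.79136) = 0.94531
Parallel (M3 and M4): 1 − (1 − 0.84493)(1 − 0.88382) = 0.98198
Series ([0.94531] and [0.98198]): 0.94531 × 0.98198 = 0.92828
Series (M5 and M6): 0.98418 × 0.91256 = 0.89812
Parallel ([0.92828] and [0.89812]): 1 − (1 − 0.92828)(1 − 0.89812) = 0.993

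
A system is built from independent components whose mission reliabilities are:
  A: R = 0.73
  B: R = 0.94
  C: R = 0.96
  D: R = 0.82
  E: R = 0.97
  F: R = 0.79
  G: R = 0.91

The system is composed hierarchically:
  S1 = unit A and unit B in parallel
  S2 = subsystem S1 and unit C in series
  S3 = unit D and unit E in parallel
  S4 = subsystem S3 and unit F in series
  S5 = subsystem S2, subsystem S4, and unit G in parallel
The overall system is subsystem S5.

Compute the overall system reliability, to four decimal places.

0.9989

Parallel (A and B): 1 − (1 − 0.730000)(1 − 0.940000) = 0.983800
Series ([0.983800] and C): 0.983800 × 0.960000 = 0.944448
Parallel (D and E): 1 − (1 − 0.820000)(1 − 0.970000) = 0.994600
Series ([0.994600] and F): 0.994600 × 0.790000 = 0.785734
Parallel ([0.944448], [0.785734], and G): 1 − (1 − 0.944448)(1 − 0.785734)(1 − 0.910000) = 0.9989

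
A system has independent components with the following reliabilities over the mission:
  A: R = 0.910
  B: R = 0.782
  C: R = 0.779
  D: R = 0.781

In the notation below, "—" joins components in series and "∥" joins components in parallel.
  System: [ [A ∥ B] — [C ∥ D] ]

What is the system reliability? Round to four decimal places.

0.9329

Parallel (A and B): 1 − (1 − 0.910000)(1 − 0.782000) = 0.980380
Parallel (C and D): 1 − (1 − 0.779000)(1 − 0.781000) = 0.951601
Series ([0.980380] and [0.951601]): 0.980380 × 0.951601 = 0.9329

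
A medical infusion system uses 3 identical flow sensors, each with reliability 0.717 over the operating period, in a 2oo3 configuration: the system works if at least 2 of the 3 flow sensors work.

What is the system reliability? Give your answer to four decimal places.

R = Σ_{i=2}^{3} C(3,i) p^i (1−p)^{3−i} with p = 0.717
C(3,2)·0.717^2·0.283^1 = 0.436462
C(3,3)·0.717^3·0.283^0 = 0.368602
Sum = 0.8051

0.8051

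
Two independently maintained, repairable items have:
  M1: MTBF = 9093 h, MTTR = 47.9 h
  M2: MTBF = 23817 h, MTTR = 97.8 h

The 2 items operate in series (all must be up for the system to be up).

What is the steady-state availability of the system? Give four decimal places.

A(M1) = MTBF/(MTBF+MTTR) = 9093/(9093+47.9) = 0.994760
A(M2) = MTBF/(MTBF+MTTR) = 23817/(23817+97.8) = 0.995910
Series availability: 0.994760 × 0.995910 = 0.9907

0.9907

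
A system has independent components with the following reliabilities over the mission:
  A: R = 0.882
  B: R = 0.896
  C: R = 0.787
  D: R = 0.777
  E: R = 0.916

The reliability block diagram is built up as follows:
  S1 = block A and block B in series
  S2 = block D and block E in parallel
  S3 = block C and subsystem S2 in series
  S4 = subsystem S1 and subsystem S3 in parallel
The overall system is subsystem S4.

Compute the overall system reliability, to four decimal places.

0.9522

Series (A and B): 0.882000 × 0.896000 = 0.790272
Parallel (D and E): 1 − (1 − 0.777000)(1 − 0.916000) = 0.981268
Series (C and [0.981268]): 0.787000 × 0.981268 = 0.772258
Parallel ([0.790272] and [0.772258]): 1 − (1 − 0.790272)(1 − 0.772258) = 0.9522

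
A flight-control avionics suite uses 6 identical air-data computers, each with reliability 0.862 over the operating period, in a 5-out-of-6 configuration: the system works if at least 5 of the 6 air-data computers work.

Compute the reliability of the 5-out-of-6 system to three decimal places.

0.804

R = Σ_{i=5}^{6} C(6,i) p^i (1−p)^{6−i} with p = 0.862
C(6,5)·0.862^5·0.138^1 = 0.39406
C(6,6)·0.862^6·0.138^0 = 0.41025
Sum = 0.804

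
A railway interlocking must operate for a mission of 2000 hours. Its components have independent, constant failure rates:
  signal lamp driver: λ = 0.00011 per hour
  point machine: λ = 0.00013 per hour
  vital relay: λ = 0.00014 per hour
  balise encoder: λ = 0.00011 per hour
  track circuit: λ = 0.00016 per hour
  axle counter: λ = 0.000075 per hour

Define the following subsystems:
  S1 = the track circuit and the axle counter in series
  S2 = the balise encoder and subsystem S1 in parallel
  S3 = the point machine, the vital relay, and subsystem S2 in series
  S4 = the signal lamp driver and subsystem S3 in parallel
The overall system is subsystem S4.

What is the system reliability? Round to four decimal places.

R(signal lamp driver) = exp(−0.00011 × 2000) = 0.802519
R(point machine) = exp(−0.00013 × 2000) = 0.771052
R(vital relay) = exp(−0.00014 × 2000) = 0.755784
R(balise encoder) = exp(−0.00011 × 2000) = 0.802519
R(track circuit) = exp(−0.00016 × 2000) = 0.726149
R(axle counter) = exp(−0.000075 × 2000) = 0.860708
Series (track circuit and axle counter): 0.726149 × 0.860708 = 0.625002
Parallel (balise encoder and [0.625002]): 1 − (1 − 0.802519)(1 − 0.625002) = 0.925945
Series (point machine, vital relay, and [0.925945]): 0.771052 × 0.755784 × 0.925945 = 0.539593
Parallel (signal lamp driver and [0.539593]): 1 − (1 − 0.802519)(1 − 0.539593) = 0.9091

0.9091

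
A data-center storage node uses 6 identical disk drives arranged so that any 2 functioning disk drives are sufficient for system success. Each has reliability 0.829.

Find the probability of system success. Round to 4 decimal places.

0.9992

R = Σ_{i=2}^{6} C(6,i) p^i (1−p)^{6−i} with p = 0.829
C(6,2)·0.829^2·0.171^4 = 0.008814
C(6,3)·0.829^3·0.171^3 = 0.056975
C(6,4)·0.829^4·0.171^2 = 0.207158
C(6,5)·0.829^5·0.171^1 = 0.401717
C(6,6)·0.829^6·0.171^0 = 0.324584
Sum = 0.9992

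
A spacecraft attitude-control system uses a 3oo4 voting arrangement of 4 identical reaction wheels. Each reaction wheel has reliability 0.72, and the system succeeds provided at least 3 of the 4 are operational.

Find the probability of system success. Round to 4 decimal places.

0.6868

R = Σ_{i=3}^{4} C(4,i) p^i (1−p)^{4−i} with p = 0.72
C(4,3)·0.72^3·0.28^1 = 0.418038
C(4,4)·0.72^4·0.28^0 = 0.268739
Sum = 0.6868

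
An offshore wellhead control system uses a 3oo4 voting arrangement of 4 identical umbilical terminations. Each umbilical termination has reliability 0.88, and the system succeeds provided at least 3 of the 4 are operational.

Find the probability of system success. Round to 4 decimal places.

R = Σ_{i=3}^{4} C(4,i) p^i (1−p)^{4−i} with p = 0.88
C(4,3)·0.88^3·0.12^1 = 0.327107
C(4,4)·0.88^4·0.12^0 = 0.599695
Sum = 0.9268

0.9268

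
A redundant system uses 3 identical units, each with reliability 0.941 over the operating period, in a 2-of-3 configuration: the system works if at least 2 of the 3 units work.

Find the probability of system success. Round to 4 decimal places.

R = Σ_{i=2}^{3} C(3,i) p^i (1−p)^{3−i} with p = 0.941
C(3,2)·0.941^2·0.059^1 = 0.156730
C(3,3)·0.941^3·0.059^0 = 0.833238
Sum = 0.9900

0.9900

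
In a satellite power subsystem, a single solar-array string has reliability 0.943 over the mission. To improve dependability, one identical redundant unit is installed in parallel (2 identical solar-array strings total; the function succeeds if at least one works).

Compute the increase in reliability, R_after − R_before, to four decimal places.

0.0538

R_before = 0.943
R_after = 1 − (1 − 0.943)^2 = 0.9968
ΔR = 0.9968 − 0.943 = 0.0538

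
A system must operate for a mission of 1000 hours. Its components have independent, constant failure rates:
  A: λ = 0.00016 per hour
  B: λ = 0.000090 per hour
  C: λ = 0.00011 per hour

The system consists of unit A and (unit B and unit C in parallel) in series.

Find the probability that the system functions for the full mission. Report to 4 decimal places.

R(A) = exp(−0.00016 × 1000) = 0.852144
R(B) = exp(−0.000090 × 1000) = 0.913931
R(C) = exp(−0.00011 × 1000) = 0.895834
Parallel (B and C): 1 − (1 − 0.913931)(1 − 0.895834) = 0.991035
Series (A and [0.991035]): 0.852144 × 0.991035 = 0.8445

0.8445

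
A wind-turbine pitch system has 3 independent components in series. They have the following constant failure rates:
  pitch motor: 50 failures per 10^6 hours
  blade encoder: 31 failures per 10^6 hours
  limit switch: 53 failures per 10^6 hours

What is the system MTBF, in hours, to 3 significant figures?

7460

Series of exponential components: λ_sys = Σ λ_i
λ_sys = 0.000050 + 0.000031 + 0.000053 = 1.3400e-04 /h
MTBF = 1 / λ_sys = 7460 h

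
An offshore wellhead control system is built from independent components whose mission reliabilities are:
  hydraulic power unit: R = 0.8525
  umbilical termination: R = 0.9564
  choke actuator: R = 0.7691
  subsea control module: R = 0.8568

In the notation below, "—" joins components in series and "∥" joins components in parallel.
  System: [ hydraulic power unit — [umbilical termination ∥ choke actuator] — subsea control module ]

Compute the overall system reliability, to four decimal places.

0.7231

Parallel (umbilical termination and choke actuator): 1 − (1 − 0.956400)(1 − 0.769100) = 0.989933
Series (hydraulic power unit, [0.989933], and subsea control module): 0.852500 × 0.989933 × 0.856800 = 0.7231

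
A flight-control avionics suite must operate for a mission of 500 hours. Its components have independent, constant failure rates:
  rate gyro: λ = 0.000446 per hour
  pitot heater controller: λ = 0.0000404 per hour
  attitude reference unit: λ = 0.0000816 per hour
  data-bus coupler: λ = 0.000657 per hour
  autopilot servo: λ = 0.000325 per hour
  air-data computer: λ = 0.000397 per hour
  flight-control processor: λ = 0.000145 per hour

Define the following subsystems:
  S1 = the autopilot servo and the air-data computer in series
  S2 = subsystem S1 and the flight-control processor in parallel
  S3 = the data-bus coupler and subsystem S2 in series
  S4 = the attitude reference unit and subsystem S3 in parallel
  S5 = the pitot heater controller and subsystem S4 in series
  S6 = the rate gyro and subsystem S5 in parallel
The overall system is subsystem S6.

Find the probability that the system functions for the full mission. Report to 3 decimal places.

0.994

R(rate gyro) = exp(−0.000446 × 500) = 0.80011
R(pitot heater controller) = exp(−0.0000404 × 500) = 0.98000
R(attitude reference unit) = exp(−0.0000816 × 500) = 0.96002
R(data-bus coupler) = exp(−0.000657 × 500) = 0.72000
R(autopilot servo) = exp(−0.000325 × 500) = 0.85002
R(air-data computer) = exp(−0.000397 × 500) = 0.81996
R(flight-control processor) = exp(−0.000145 × 500) = 0.93007
Series (autopilot servo and air-data computer): 0.85002 × 0.81996 = 0.69698
Parallel ([0.69698] and flight-control processor): 1 − (1 − 0.69698)(1 − 0.93007) = 0.97881
Series (data-bus coupler and [0.97881]): 0.72000 × 0.97881 = 0.70474
Parallel (attitude reference unit and [0.70474]): 1 − (1 − 0.96002)(1 − 0.70474) = 0.98820
Series (pitot heater controller and [0.98820]): 0.98000 × 0.98820 = 0.96844
Parallel (rate gyro and [0.96844]): 1 − (1 − 0.80011)(1 − 0.96844) = 0.994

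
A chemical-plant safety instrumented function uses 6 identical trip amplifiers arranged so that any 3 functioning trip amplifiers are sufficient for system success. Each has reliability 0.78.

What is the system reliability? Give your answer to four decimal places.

R = Σ_{i=3}^{6} C(6,i) p^i (1−p)^{6−i} with p = 0.78
C(6,3)·0.78^3·0.22^3 = 0.101061
C(6,4)·0.78^4·0.22^2 = 0.268729
C(6,5)·0.78^5·0.22^1 = 0.381107
C(6,6)·0.78^6·0.22^0 = 0.225200
Sum = 0.9761

0.9761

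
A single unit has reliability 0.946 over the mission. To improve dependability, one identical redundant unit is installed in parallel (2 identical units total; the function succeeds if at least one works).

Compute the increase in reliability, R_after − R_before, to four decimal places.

R_before = 0.946
R_after = 1 − (1 − 0.946)^2 = 0.9971
ΔR = 0.9971 − 0.946 = 0.0511

0.0511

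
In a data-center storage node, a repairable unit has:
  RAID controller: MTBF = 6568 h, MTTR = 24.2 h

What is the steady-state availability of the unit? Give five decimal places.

A(RAID controller) = MTBF/(MTBF+MTTR) = 6568/(6568+24.2) = 0.99633

0.99633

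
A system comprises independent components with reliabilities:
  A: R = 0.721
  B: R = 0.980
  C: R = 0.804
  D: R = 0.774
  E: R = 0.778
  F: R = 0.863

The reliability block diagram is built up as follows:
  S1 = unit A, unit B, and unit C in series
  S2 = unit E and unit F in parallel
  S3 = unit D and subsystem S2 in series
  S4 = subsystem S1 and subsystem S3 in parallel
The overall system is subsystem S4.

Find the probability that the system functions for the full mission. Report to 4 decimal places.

0.8922

Series (A, B, and C): 0.721000 × 0.980000 × 0.804000 = 0.568090
Parallel (E and F): 1 − (1 − 0.778000)(1 − 0.863000) = 0.969586
Series (D and [0.969586]): 0.774000 × 0.969586 = 0.750460
Parallel ([0.568090] and [0.750460]): 1 − (1 − 0.568090)(1 − 0.750460) = 0.8922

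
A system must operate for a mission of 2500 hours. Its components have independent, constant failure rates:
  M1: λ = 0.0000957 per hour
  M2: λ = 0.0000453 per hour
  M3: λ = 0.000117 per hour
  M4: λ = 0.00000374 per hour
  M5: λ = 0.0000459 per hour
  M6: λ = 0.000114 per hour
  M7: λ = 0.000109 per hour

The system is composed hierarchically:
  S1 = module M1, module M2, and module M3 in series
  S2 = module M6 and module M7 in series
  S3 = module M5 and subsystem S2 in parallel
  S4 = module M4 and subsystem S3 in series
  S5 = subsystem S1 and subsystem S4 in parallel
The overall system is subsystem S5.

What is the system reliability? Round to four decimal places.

0.9738

R(M1) = exp(−0.0000957 × 2500) = 0.787218
R(M2) = exp(−0.0000453 × 2500) = 0.892927
R(M3) = exp(−0.000117 × 2500) = 0.746395
R(M4) = exp(−0.00000374 × 2500) = 0.990694
R(M5) = exp(−0.0000459 × 2500) = 0.891589
R(M6) = exp(−0.000114 × 2500) = 0.752014
R(M7) = exp(−0.000109 × 2500) = 0.761473
Series (M1, M2, and M3): 0.787218 × 0.892927 × 0.746395 = 0.524662
Series (M6 and M7): 0.752014 × 0.761473 = 0.572638
Parallel (M5 and [0.572638]): 1 − (1 − 0.891589)(1 − 0.572638) = 0.953669
Series (M4 and [0.953669]): 0.990694 × 0.953669 = 0.944794
Parallel ([0.524662] and [0.944794]): 1 − (1 − 0.524662)(1 − 0.944794) = 0.9738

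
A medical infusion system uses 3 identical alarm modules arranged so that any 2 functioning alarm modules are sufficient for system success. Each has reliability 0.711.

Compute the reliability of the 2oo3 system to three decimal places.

0.798

R = Σ_{i=2}^{3} C(3,i) p^i (1−p)^{3−i} with p = 0.711
C(3,2)·0.711^2·0.289^1 = 0.43829
C(3,3)·0.711^3·0.289^0 = 0.35943
Sum = 0.798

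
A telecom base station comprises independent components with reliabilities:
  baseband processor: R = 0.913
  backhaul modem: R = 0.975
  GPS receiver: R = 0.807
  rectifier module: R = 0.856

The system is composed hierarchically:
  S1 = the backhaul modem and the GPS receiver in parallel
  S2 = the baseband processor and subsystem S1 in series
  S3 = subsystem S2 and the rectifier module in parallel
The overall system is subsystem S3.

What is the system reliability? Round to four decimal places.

0.9868

Parallel (backhaul modem and GPS receiver): 1 − (1 − 0.975000)(1 − 0.807000) = 0.995175
Series (baseband processor and [0.995175]): 0.913000 × 0.995175 = 0.908595
Parallel ([0.908595] and rectifier module): 1 − (1 − 0.908595)(1 − 0.856000) = 0.9868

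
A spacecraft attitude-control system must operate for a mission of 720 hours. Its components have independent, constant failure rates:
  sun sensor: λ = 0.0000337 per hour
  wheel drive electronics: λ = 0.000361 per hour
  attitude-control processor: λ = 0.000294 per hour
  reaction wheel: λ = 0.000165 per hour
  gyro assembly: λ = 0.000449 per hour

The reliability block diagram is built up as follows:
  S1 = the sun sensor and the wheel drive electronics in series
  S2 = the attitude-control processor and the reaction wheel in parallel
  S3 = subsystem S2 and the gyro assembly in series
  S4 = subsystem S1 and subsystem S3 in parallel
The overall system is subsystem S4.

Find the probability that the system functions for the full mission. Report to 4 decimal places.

0.9278

R(sun sensor) = exp(−0.0000337 × 720) = 0.976028
R(wheel drive electronics) = exp(−0.000361 × 720) = 0.771113
R(attitude-control processor) = exp(−0.000294 × 720) = 0.809224
R(reaction wheel) = exp(−0.000165 × 720) = 0.887985
R(gyro assembly) = exp(−0.000449 × 720) = 0.723771
Series (sun sensor and wheel drive electronics): 0.976028 × 0.771113 = 0.752628
Parallel (attitude-control processor and reaction wheel): 1 − (1 − 0.809224)(1 − 0.887985) = 0.978630
Series ([0.978630] and gyro assembly): 0.978630 × 0.723771 = 0.708304
Parallel ([0.752628] and [0.708304]): 1 − (1 − 0.752628)(1 − 0.708304) = 0.9278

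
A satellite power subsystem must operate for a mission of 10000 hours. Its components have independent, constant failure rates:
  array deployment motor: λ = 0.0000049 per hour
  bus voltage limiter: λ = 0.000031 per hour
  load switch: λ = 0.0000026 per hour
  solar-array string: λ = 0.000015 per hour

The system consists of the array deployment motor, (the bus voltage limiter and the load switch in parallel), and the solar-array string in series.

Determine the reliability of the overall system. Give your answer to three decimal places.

R(array deployment motor) = exp(−0.0000049 × 10000) = 0.95218
R(bus voltage limiter) = exp(−0.000031 × 10000) = 0.73345
R(load switch) = exp(−0.0000026 × 10000) = 0.97434
R(solar-array string) = exp(−0.000015 × 10000) = 0.86071
Parallel (bus voltage limiter and load switch): 1 − (1 − 0.73345)(1 − 0.97434) = 0.99316
Series (array deployment motor, [0.99316], and solar-array string): 0.95218 × 0.99316 × 0.86071 = 0.814

0.814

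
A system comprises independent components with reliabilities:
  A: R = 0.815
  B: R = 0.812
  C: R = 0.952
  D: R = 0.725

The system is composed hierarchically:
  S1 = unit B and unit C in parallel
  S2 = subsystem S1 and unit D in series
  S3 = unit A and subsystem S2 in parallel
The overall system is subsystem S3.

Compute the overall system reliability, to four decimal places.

0.9479

Parallel (B and C): 1 − (1 − 0.812000)(1 − 0.952000) = 0.990976
Series ([0.990976] and D): 0.990976 × 0.725000 = 0.718458
Parallel (A and [0.718458]): 1 − (1 − 0.815000)(1 − 0.718458) = 0.9479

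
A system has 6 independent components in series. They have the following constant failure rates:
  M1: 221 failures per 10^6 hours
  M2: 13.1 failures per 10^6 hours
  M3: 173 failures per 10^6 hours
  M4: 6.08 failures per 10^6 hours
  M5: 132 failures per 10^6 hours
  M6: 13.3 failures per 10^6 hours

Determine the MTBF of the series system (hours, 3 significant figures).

1790

Series of exponential components: λ_sys = Σ λ_i
λ_sys = 0.000221 + 0.0000131 + 0.000173 + 0.00000608 + 0.000132 + 0.0000133 = 5.5848e-04 /h
MTBF = 1 / λ_sys = 1790 h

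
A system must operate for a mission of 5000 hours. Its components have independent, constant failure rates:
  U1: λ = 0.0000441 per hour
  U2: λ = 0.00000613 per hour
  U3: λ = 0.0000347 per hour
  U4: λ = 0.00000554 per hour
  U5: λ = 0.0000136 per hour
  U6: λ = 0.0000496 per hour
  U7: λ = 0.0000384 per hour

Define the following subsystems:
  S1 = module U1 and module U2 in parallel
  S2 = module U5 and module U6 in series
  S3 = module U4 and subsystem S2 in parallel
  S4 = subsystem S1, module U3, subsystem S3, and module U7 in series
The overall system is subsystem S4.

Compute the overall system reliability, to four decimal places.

0.6846

R(U1) = exp(−0.0000441 × 5000) = 0.802118
R(U2) = exp(−0.00000613 × 5000) = 0.969815
R(U3) = exp(−0.0000347 × 5000) = 0.840717
R(U4) = exp(−0.00000554 × 5000) = 0.972680
R(U5) = exp(−0.0000136 × 5000) = 0.934260
R(U6) = exp(−0.0000496 × 5000) = 0.780360
R(U7) = exp(−0.0000384 × 5000) = 0.825307
Parallel (U1 and U2): 1 − (1 − 0.802118)(1 − 0.969815) = 0.994027
Series (U5 and U6): 0.934260 × 0.780360 = 0.729059
Parallel (U4 and [0.729059]): 1 − (1 − 0.972680)(1 − 0.729059) = 0.992598
Series ([0.994027], U3, [0.992598], and U7): 0.994027 × 0.840717 × 0.992598 × 0.825307 = 0.6846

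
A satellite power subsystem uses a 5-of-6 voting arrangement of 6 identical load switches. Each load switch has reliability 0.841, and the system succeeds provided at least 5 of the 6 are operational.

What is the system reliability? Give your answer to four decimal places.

R = Σ_{i=5}^{6} C(6,i) p^i (1−p)^{6−i} with p = 0.841
C(6,5)·0.841^5·0.159^1 = 0.401355
C(6,6)·0.841^6·0.159^0 = 0.353815
Sum = 0.7552

0.7552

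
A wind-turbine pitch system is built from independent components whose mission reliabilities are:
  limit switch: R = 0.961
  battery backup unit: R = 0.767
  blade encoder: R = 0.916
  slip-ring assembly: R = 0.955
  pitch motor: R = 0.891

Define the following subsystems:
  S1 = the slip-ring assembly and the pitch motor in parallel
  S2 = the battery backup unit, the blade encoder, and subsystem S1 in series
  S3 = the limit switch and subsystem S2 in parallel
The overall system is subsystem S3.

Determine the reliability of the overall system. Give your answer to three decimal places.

Parallel (slip-ring assembly and pitch motor): 1 − (1 − 0.95500)(1 − 0.89100) = 0.99510
Series (battery backup unit, blade encoder, and [0.99510]): 0.76700 × 0.91600 × 0.99510 = 0.69913
Parallel (limit switch and [0.69913]): 1 − (1 − 0.96100)(1 − 0.69913) = 0.988

0.988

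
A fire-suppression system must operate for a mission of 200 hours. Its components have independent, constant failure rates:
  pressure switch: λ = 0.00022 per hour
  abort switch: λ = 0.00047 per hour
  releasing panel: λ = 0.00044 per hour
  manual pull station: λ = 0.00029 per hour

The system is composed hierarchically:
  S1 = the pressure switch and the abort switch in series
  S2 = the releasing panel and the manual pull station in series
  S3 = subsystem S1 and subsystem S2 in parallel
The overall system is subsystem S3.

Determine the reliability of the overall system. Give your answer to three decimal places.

R(pressure switch) = exp(−0.00022 × 200) = 0.95695
R(abort switch) = exp(−0.00047 × 200) = 0.91028
R(releasing panel) = exp(−0.00044 × 200) = 0.91576
R(manual pull station) = exp(−0.00029 × 200) = 0.94365
Series (pressure switch and abort switch): 0.95695 × 0.91028 = 0.87109
Series (releasing panel and manual pull station): 0.91576 × 0.94365 = 0.86416
Parallel ([0.87109] and [0.86416]): 1 − (1 − 0.87109)(1 − 0.86416) = 0.982

0.982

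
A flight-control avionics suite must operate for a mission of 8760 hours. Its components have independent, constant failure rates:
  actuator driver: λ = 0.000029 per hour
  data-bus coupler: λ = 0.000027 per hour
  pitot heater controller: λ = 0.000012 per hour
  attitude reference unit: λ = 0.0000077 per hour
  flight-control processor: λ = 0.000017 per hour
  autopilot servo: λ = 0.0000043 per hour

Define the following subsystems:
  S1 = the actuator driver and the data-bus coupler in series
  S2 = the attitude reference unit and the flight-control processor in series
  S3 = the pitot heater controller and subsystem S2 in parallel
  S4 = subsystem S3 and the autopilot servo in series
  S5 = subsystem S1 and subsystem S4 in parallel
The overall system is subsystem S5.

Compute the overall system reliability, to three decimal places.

R(actuator driver) = exp(−0.000029 × 8760) = 0.77566
R(data-bus coupler) = exp(−0.000027 × 8760) = 0.78937
R(pitot heater controller) = exp(−0.000012 × 8760) = 0.90022
R(attitude reference unit) = exp(−0.0000077 × 8760) = 0.93477
R(flight-control processor) = exp(−0.000017 × 8760) = 0.86164
R(autopilot servo) = exp(−0.0000043 × 8760) = 0.96303
Series (actuator driver and data-bus coupler): 0.77566 × 0.78937 = 0.61228
Series (attitude reference unit and flight-control processor): 0.93477 × 0.86164 = 0.80544
Parallel (pitot heater controller and [0.80544]): 1 − (1 − 0.90022)(1 − 0.80544) = 0.98059
Series ([0.98059] and autopilot servo): 0.98059 × 0.96303 = 0.94434
Parallel ([0.61228] and [0.94434]): 1 − (1 − 0.61228)(1 − 0.94434) = 0.978

0.978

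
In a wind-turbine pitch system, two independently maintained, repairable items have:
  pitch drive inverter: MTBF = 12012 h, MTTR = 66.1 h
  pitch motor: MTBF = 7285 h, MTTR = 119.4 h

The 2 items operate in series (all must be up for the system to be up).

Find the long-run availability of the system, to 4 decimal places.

A(pitch drive inverter) = MTBF/(MTBF+MTTR) = 12012/(12012+66.1) = 0.994527
A(pitch motor) = MTBF/(MTBF+MTTR) = 7285/(7285+119.4) = 0.983874
Series availability: 0.994527 × 0.983874 = 0.9785

0.9785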